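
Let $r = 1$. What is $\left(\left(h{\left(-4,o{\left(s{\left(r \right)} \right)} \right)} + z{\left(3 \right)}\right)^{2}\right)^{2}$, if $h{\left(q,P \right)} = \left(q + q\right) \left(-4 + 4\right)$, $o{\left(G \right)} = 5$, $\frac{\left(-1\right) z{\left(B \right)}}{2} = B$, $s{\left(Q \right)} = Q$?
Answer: $1296$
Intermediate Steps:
$z{\left(B \right)} = - 2 B$
$h{\left(q,P \right)} = 0$ ($h{\left(q,P \right)} = 2 q 0 = 0$)
$\left(\left(h{\left(-4,o{\left(s{\left(r \right)} \right)} \right)} + z{\left(3 \right)}\right)^{2}\right)^{2} = \left(\left(0 - 6\right)^{2}\right)^{2} = \left(\left(-6\right)^{2}\right)^{2} = 36^{2} = 1296$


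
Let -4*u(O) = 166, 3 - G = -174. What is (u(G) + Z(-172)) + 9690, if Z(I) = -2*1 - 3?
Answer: 19287/2 ≈ 9643.5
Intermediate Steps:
G = 177 (G = 3 - 1*(-174) = 3 + 174 = 177)
u(O) = -83/2 (u(O) = -1/4*166 = -83/2)
Z(I) = -5 (Z(I) = -2 - 3 = -5)
(u(G) + Z(-172)) + 9690 = (-83/2 - 5) + 9690 = -93/2 + 9690 = 19287/2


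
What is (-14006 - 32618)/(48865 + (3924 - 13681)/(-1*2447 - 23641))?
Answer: -1216326912/1274799877 ≈ -0.95413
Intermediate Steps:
(-14006 - 32618)/(48865 + (3924 - 13681)/(-1*2447 - 23641)) = -46624/(48865 - 9757/(-2447 - 23641)) = -46624/(48865 - 9757/(-26088)) = -46624/(48865 - 9757*(-1/26088)) = -46624/(48865 + 9757/26088) = -46624/1274799877/26088 = -46624*26088/1274799877 = -1216326912/1274799877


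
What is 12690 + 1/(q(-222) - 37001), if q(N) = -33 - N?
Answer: 467144279/36812 ≈ 12690.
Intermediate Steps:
12690 + 1/(q(-222) - 37001) = 12690 + 1/((-33 - 1*(-222)) - 37001) = 12690 + 1/((-33 + 222) - 37001) = 12690 + 1/(189 - 37001) = 12690 + 1/(-36812) = 12690 - 1/36812 = 467144279/36812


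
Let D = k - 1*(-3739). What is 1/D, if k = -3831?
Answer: -1/92 ≈ -0.010870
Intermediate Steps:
D = -92 (D = -3831 - 1*(-3739) = -3831 + 3739 = -92)
1/D = 1/(-92) = -1/92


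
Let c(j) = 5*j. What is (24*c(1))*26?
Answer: 3120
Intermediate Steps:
(24*c(1))*26 = (24*(5*1))*26 = (24*5)*26 = 120*26 = 3120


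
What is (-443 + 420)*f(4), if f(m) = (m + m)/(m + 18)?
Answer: -92/11 ≈ -8.3636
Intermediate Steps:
f(m) = 2*m/(18 + m) (f(m) = (2*m)/(18 + m) = 2*m/(18 + m))
(-443 + 420)*f(4) = (-443 + 420)*(2*4/(18 + 4)) = -46*4/22 = -23*4/11 = -92/11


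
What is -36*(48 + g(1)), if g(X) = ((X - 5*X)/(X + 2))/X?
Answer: -1680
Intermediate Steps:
g(X) = -4/(2 + X) (g(X) = ((-4*X)/(2 + X))/X = (-4*X/(2 + X))/X = -4/(2 + X))
-36*(48 + g(1)) = -36*(48 - 4/(2 + 1)) = -36*(48 - 4/3) = -36*140/3 = -1680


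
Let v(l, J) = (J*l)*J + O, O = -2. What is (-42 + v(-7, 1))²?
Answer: 2601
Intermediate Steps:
v(l, J) = -2 + l*J² (v(l, J) = (J*l)*J - 2 = l*J² - 2 = -2 + l*J²)
(-42 + v(-7, 1))² = (-42 + (-2 - 7*1²))² = (-42 + (-2 - 7*1))² = (-42 + (-2 - 7))² = (-42 - 9)² = (-51)² = 2601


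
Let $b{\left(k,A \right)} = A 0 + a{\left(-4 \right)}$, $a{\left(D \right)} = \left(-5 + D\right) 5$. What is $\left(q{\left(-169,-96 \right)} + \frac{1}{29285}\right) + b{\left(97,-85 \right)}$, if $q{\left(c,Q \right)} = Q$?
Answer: $- \frac{4129184}{29285} \approx -141.0$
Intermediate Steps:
$a{\left(D \right)} = -25 + 5 D$
$b{\left(k,A \right)} = -45$ ($b{\left(k,A \right)} = A 0 + \left(-25 + 5 \left(-4\right)\right) = 0 - 45 = -45$)
$\left(q{\left(-169,-96 \right)} + \frac{1}{29285}\right) + b{\left(97,-85 \right)} = \left(-96 + \frac{1}{29285}\right) - 45 = - \frac{2811359}{29285} - 45 = - \frac{4129184}{29285}$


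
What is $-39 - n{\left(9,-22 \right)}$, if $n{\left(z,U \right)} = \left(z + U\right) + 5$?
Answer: $-31$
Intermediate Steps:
$n{\left(z,U \right)} = 5 + U + z$ ($n{\left(z,U \right)} = \left(U + z\right) + 5 = 5 + U + z$)
$-39 - n{\left(9,-22 \right)} = -39 - \left(5 - 22 + 9\right) = -39 - -8 = -39 + 8 = -31$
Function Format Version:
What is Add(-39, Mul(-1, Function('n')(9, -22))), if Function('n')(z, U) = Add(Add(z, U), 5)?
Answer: -31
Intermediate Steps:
Function('n')(z, U) = Add(5, U, z) (Function('n')(z, U) = Add(Add(U, z), 5) = Add(5, U, z))
Add(-39, Mul(-1, Function('n')(9, -22))) = Add(-39, Mul(-1, Add(5, -22, 9))) = Add(-39, Mul(-1, -8)) = Add(-39, 8) = -31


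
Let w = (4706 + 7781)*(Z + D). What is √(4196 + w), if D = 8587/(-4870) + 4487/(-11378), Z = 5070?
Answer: 3*√1349389408269851748370/13852715 ≈ 7955.3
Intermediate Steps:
D = -29888644/13852715 (D = 8587*(-1/4870) + 4487*(-1/11378) = -8587/4870 - 4487/11378 = -29888644/13852715 ≈ -2.1576)
w = 876629561181722/13852715 (w = (4706 + 7781)*(5070 - 29888644/13852715) = 12487*(70203376406/13852715) = 876629561181722/13852715 ≈ 6.3282e+7)
√(4196 + w) = √(4196 + 876629561181722/13852715) = √(876687687173862/13852715) = 3*√1349389408269851748370/13852715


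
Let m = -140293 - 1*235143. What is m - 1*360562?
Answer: -735998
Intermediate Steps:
m = -375436 (m = -140293 - 235143 = -375436)
m - 1*360562 = -375436 - 1*360562 = -375436 - 360562 = -735998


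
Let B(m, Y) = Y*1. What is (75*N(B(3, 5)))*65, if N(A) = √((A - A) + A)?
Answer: 4875*√5 ≈ 10901.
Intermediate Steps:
B(m, Y) = Y
N(A) = √A (N(A) = √(0 + A) = √A)
(75*N(B(3, 5)))*65 = (75*√5)*65 = 4875*√5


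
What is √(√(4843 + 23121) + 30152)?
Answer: √(30152 + 2*√6991) ≈ 174.12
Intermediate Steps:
√(√(4843 + 23121) + 30152) = √(√27964 + 30152) = √(2*√6991 + 30152) = √(30152 + 2*√6991)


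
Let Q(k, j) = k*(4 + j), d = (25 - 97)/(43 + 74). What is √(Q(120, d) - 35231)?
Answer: I*√5885399/13 ≈ 186.61*I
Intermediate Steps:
d = -8/13 (d = -72/117 = -72*1/117 = -8/13 ≈ -0.61539)
√(Q(120, d) - 35231) = √(120*(4 - 8/13) - 35231) = √(120*(44/13) - 35231) = √(5280/13 - 35231) = √(-452723/13) = I*√5885399/13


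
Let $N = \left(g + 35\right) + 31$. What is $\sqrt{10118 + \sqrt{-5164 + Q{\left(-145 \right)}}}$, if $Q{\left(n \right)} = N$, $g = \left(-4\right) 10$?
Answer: $\sqrt{10118 + i \sqrt{5138}} \approx 100.59 + 0.3563 i$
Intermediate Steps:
$g = -40$
$N = 26$ ($N = \left(-40 + 35\right) + 31 = -5 + 31 = 26$)
$Q{\left(n \right)} = 26$
$\sqrt{10118 + \sqrt{-5164 + Q{\left(-145 \right)}}} = \sqrt{10118 + \sqrt{-5164 + 26}} = \sqrt{10118 + \sqrt{-5138}} = \sqrt{10118 + i \sqrt{5138}}$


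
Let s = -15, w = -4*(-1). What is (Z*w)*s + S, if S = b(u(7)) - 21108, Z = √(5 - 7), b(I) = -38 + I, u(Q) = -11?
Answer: -21157 - 60*I*√2 ≈ -21157.0 - 84.853*I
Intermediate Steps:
Z = I*√2 (Z = √(-2) = I*√2 ≈ 1.4142*I)
w = 4
S = -21157 (S = (-38 - 11) - 21108 = -49 - 21108 = -21157)
(Z*w)*s + S = ((I*√2)*4)*(-15) - 21157 = (4*I*√2)*(-15) - 21157 = -60*I*√2 - 21157 = -21157 - 60*I*√2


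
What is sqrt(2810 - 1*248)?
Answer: sqrt(2562) ≈ 50.616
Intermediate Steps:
sqrt(2810 - 1*248) = sqrt(2810 - 248) = sqrt(2562)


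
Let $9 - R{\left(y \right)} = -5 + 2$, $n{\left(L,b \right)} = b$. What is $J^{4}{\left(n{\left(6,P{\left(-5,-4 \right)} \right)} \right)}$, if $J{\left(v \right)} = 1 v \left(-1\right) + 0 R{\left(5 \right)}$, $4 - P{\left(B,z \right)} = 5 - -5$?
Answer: $1296$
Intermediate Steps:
$P{\left(B,z \right)} = -6$ ($P{\left(B,z \right)} = 4 - \left(5 - -5\right) = 4 - \left(5 + 5\right) = 4 - 10 = -6$)
$R{\left(y \right)} = 12$ ($R{\left(y \right)} = 9 - \left(-5 + 2\right) = 9 - -3 = 9 + 3 = 12$)
$J{\left(v \right)} = - v$ ($J{\left(v \right)} = 1 v \left(-1\right) + 0 \cdot 12 = v \left(-1\right) + 0 = - v + 0 = - v$)
$J^{4}{\left(n{\left(6,P{\left(-5,-4 \right)} \right)} \right)} = \left(\left(-1\right) \left(-6\right)\right)^{4} = 6^{4} = 1296$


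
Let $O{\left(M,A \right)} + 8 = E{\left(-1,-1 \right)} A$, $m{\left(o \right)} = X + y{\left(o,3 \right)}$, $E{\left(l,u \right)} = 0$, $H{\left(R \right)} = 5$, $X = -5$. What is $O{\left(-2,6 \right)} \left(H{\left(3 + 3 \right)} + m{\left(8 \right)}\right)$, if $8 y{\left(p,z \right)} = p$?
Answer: $-8$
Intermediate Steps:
$y{\left(p,z \right)} = \frac{p}{8}$
$m{\left(o \right)} = -5 + \frac{o}{8}$
$O{\left(M,A \right)} = -8$ ($O{\left(M,A \right)} = -8 + 0 A = -8 + 0 = -8$)
$O{\left(-2,6 \right)} \left(H{\left(3 + 3 \right)} + m{\left(8 \right)}\right) = - 8 \left(5 + \left(-5 + \frac{1}{8} \cdot 8\right)\right) = - 8 \left(5 + \left(-5 + 1\right)\right) = - 8 \left(5 - 4\right) = \left(-8\right) 1 = -8$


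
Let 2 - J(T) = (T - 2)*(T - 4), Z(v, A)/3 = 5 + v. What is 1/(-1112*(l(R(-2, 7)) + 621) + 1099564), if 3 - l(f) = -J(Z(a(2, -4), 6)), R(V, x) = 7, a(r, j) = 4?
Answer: 1/1042852 ≈ 9.5891e-7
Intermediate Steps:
Z(v, A) = 15 + 3*v (Z(v, A) = 3*(5 + v) = 15 + 3*v)
J(T) = 2 - (-4 + T)*(-2 + T) (J(T) = 2 - (T - 2)*(T - 4) = 2 - (-2 + T)*(-4 + T) = 2 - (-4 + T)*(-2 + T))
l(f) = -570 (l(f) = 3 - (-1)*(-6 - (15 + 3*4)² + 6*(15 + 3*4)) = 3 - (-1)*(-6 - (15 + 12)² + 6*(15 + 12)) = 3 - (-1)*(-6 - 1*27² + 6*27) = 3 - (-1)*(-6 - 1*729 + 162) = 3 - (-1)*(-6 - 729 + 162) = 3 - (-1)*(-573) = 3 - 1*573 = 3 - 573 = -570)
1/(-1112*(l(R(-2, 7)) + 621) + 1099564) = 1/(-1112*(-570 + 621) + 1099564) = 1/(-1112*51 + 1099564) = 1/(-56712 + 1099564) = 1/1042852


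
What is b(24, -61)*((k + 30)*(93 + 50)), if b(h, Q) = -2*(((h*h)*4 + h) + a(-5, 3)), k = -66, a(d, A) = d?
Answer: 23917608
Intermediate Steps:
b(h, Q) = 10 - 8*h² - 2*h (b(h, Q) = -2*(((h*h)*4 + h) - 5) = -2*((h²*4 + h) - 5) = -2*((4*h² + h) - 5) = -2*((h + 4*h²) - 5) = -2*(-5 + h + 4*h²) = 10 - 8*h² - 2*h)
b(24, -61)*((k + 30)*(93 + 50)) = (10 - 8*24² - 2*24)*((-66 + 30)*(93 + 50)) = (10 - 8*576 - 48)*(-36*143) = (10 - 4608 - 48)*(-5148) = -4646*(-5148) = 23917608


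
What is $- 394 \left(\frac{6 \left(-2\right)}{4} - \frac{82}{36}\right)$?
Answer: $\frac{18715}{9} \approx 2079.4$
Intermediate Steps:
$- 394 \left(\frac{6 \left(-2\right)}{4} - \frac{82}{36}\right) = - 394 \left(\left(-12\right) \frac{1}{4} - \frac{41}{18}\right) = - 394 \left(-3 - \frac{41}{18}\right) = \left(-394\right) \left(- \frac{95}{18}\right) = \frac{18715}{9}$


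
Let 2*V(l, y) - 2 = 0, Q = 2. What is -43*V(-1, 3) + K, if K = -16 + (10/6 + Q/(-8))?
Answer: -691/12 ≈ -57.583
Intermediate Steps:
V(l, y) = 1 (V(l, y) = 1 + (½)*0 = 1 + 0 = 1)
K = -175/12 (K = -16 + (10/6 + 2/(-8)) = -16 + (10*(⅙) + 2*(-⅛)) = -16 + (5/3 - ¼) = -16 + 17/12 = -175/12 ≈ -14.583)
-43*V(-1, 3) + K = -43*1 - 175/12 = -43 - 175/12 = -691/12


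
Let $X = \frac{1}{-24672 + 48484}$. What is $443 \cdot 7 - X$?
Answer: $\frac{73841011}{23812} \approx 3101.0$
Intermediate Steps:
$X = \frac{1}{23812} \approx 4.1996 \cdot 10^{-5}$
$443 \cdot 7 - X = 443 \cdot 7 - \frac{1}{23812} = 3101 - \frac{1}{23812} = \frac{73841011}{23812}$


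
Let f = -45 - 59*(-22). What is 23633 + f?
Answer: 24886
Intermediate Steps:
f = 1253 (f = -45 + 1298 = 1253)
23633 + f = 23633 + 1253 = 24886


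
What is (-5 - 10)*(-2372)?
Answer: 35580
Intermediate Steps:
(-5 - 10)*(-2372) = -15*(-2372) = 35580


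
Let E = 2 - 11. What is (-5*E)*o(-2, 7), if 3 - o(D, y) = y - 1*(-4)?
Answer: -360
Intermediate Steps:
o(D, y) = -1 - y (o(D, y) = 3 - (y - 1*(-4)) = 3 - (y + 4) = 3 - (4 + y) = 3 + (-4 - y) = -1 - y)
E = -9
(-5*E)*o(-2, 7) = (-5*(-9))*(-1 - 1*7) = 45*(-1 - 7) = 45*(-8) = -360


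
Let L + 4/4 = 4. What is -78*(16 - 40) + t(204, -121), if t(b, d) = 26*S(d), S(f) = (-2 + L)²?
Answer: 1898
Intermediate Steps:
L = 3 (L = -1 + 4 = 3)
S(f) = 1 (S(f) = (-2 + 3)² = 1² = 1)
t(b, d) = 26 (t(b, d) = 26*1 = 26)
-78*(16 - 40) + t(204, -121) = -78*(16 - 40) + 26 = -78*(-24) + 26 = 1872 + 26 = 1898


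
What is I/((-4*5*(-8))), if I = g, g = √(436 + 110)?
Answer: √546/160 ≈ 0.14604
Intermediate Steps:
g = √546 ≈ 23.367
I = √546 ≈ 23.367
I/((-4*5*(-8))) = √546/((-4*5*(-8))) = √546/((-20*(-8))) = √546/160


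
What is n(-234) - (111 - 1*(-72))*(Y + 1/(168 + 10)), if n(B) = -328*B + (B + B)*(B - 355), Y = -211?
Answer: 69600843/178 ≈ 3.9102e+5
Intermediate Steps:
n(B) = -328*B + 2*B*(-355 + B) (n(B) = -328*B + (2*B)*(-355 + B) = -328*B + 2*B*(-355 + B))
n(-234) - (111 - 1*(-72))*(Y + 1/(168 + 10)) = 2*(-234)*(-519 - 234) - (111 - 1*(-72))*(-211 + 1/(168 + 10)) = 2*(-234)*(-753) - (111 + 72)*(-211 + 1/178) = 352404 - 183*(-211 + 1/178) = 352404 - 183*(-37557)/178 = 352404 - 1*(-6872931/178) = 352404 + 6872931/178 = 69600843/178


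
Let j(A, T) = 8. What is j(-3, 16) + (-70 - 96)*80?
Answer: -13272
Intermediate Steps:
j(-3, 16) + (-70 - 96)*80 = 8 + (-70 - 96)*80 = 8 - 166*80 = 8 - 13280 = -13272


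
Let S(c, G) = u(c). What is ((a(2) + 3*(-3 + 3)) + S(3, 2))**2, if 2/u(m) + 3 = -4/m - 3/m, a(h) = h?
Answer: 169/64 ≈ 2.6406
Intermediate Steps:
u(m) = 2/(-3 - 7/m) (u(m) = 2/(-3 + (-4/m - 3/m)) = 2/(-3 - 7/m))
S(c, G) = -2*c/(7 + 3*c)
((a(2) + 3*(-3 + 3)) + S(3, 2))**2 = ((2 + 3*(-3 + 3)) - 2*3/(7 + 3*3))**2 = ((2 + 3*0) - 2*3/(7 + 9))**2 = ((2 + 0) - 2*3/16)**2 = (2 - 2*3*1/16)**2 = (2 - 3/8)**2 = (13/8)**2 = 169/64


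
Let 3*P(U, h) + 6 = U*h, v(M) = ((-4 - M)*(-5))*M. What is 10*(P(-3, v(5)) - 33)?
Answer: -2600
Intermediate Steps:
v(M) = M*(20 + 5*M) (v(M) = (20 + 5*M)*M = M*(20 + 5*M))
P(U, h) = -2 + U*h/3 (P(U, h) = -2 + (U*h)/3 = -2 + U*h/3)
10*(P(-3, v(5)) - 33) = 10*((-2 + (⅓)*(-3)*(5*5*(4 + 5))) - 33) = 10*((-2 + (⅓)*(-3)*(5*5*9)) - 33) = 10*((-2 + (⅓)*(-3)*225) - 33) = 10*((-2 - 225) - 33) = 10*(-227 - 33) = 10*(-260) = -2600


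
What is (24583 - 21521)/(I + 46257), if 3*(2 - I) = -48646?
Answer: 9186/187423 ≈ 0.049012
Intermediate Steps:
I = 48652/3 (I = 2 - ⅓*(-48646) = 2 + 48646/3 = 48652/3 ≈ 16217.)
(24583 - 21521)/(I + 46257) = (24583 - 21521)/(48652/3 + 46257) = 3062/(187423/3) = 3062*(3/187423) = 9186/187423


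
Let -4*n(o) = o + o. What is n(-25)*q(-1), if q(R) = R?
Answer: -25/2 ≈ -12.500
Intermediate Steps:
n(o) = -o/2 (n(o) = -(o + o)/4 = -o/2)
n(-25)*q(-1) = -1/2*(-25)*(-1) = (25/2)*(-1) = -25/2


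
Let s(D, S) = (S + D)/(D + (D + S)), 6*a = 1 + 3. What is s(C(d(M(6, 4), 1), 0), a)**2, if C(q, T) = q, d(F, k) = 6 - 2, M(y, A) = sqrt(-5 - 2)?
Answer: 49/169 ≈ 0.28994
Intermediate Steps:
M(y, A) = I*sqrt(7) (M(y, A) = sqrt(-7) = I*sqrt(7))
d(F, k) = 4
a = 2/3 (a = (1 + 3)/6 = (1/6)*4 = 2/3 ≈ 0.66667)
s(D, S) = (D + S)/(S + 2*D)
s(C(d(M(6, 4), 1), 0), a)**2 = ((4 + 2/3)/(2/3 + 2*4))**2 = ((14/3)/(2/3 + 8))**2 = ((14/3)/(26/3))**2 = ((3/26)*(14/3))**2 = (7/13)**2 = 49/169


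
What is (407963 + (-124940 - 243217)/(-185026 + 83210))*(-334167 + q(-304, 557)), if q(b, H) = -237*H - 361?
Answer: -19378794150744205/101816 ≈ -1.9033e+11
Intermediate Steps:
q(b, H) = -361 - 237*H
(407963 + (-124940 - 243217)/(-185026 + 83210))*(-334167 + q(-304, 557)) = (407963 + (-124940 - 243217)/(-185026 + 83210))*(-334167 + (-361 - 237*557)) = (407963 - 368157/(-101816))*(-334167 + (-361 - 132009)) = (407963 - 368157*(-1/101816))*(-334167 - 132370) = (407963 + 368157/101816)*(-466537) = (41537528965/101816)*(-466537) = -19378794150744205/101816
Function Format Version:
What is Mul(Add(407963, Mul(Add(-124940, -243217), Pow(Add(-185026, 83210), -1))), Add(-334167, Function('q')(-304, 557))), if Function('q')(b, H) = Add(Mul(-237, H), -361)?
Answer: Rational(-19378794150744205, 101816) ≈ -1.9033e+11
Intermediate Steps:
Function('q')(b, H) = Add(-361, Mul(-237, H))
Mul(Add(407963, Mul(Add(-124940, -243217), Pow(Add(-185026, 83210), -1))), Add(-334167, Function('q')(-304, 557))) = Mul(Add(407963, Mul(Add(-124940, -243217), Pow(Add(-185026, 83210), -1))), Add(-334167, Add(-361, Mul(-237, 557)))) = Mul(Add(407963, Mul(-368157, Pow(-101816, -1))), Add(-334167, Add(-361, -132009))) = Mul(Add(407963, Mul(-368157, Rational(-1, 101816))), Add(-334167, -132370)) = Mul(Add(407963, Rational(368157, 101816)), -466537) = Mul(Rational(41537528965, 101816), -466537) = Rational(-19378794150744205, 101816)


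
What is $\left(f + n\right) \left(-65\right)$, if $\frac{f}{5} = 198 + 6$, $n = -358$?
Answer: $-43030$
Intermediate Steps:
$f = 1020$ ($f = 5 \left(198 + 6\right) = 5 \cdot 204 = 1020$)
$\left(f + n\right) \left(-65\right) = \left(1020 - 358\right) \left(-65\right) = 662 \left(-65\right) = -43030$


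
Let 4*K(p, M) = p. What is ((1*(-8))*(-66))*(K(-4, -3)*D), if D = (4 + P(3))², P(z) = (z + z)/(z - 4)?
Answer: -2112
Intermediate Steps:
P(z) = 2*z/(-4 + z) (P(z) = (2*z)/(-4 + z) = 2*z/(-4 + z))
D = 4 (D = (4 + 2*3/(-4 + 3))² = (4 + 2*3/(-1))² = (4 + 2*3*(-1))² = (4 - 6)² = (-2)² = 4)
K(p, M) = p/4
((1*(-8))*(-66))*(K(-4, -3)*D) = ((1*(-8))*(-66))*(((¼)*(-4))*4) = (-8*(-66))*(-1*4) = 528*(-4) = -2112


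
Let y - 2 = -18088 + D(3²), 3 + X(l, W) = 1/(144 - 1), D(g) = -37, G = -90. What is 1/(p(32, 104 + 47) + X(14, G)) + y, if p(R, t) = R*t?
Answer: -12514801261/690548 ≈ -18123.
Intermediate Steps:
X(l, W) = -428/143 (X(l, W) = -3 + 1/(144 - 1) = -3 + 1/143 = -428/143)
y = -18123 (y = 2 + (-18088 - 37) = 2 - 18125 = -18123)
1/(p(32, 104 + 47) + X(14, G)) + y = 1/(32*(104 + 47) - 428/143) - 18123 = 1/(32*151 - 428/143) - 18123 = 1/(4832 - 428/143) - 18123 = 1/(690548/143) - 18123 = 143/690548 - 18123 = -12514801261/690548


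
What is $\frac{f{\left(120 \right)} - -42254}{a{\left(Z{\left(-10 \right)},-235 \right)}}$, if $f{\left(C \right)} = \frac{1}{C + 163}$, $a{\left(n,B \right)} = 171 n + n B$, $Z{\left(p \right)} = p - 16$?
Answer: $\frac{11957883}{470912} \approx 25.393$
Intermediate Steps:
$Z{\left(p \right)} = -16 + p$
$a{\left(n,B \right)} = 171 n + B n$
$f{\left(C \right)} = \frac{1}{163 + C}$
$\frac{f{\left(120 \right)} - -42254}{a{\left(Z{\left(-10 \right)},-235 \right)}} = \frac{\frac{1}{163 + 120} - -42254}{\left(-16 - 10\right) \left(171 - 235\right)} = \frac{\frac{1}{283} + 42254}{\left(-26\right) \left(-64\right)} = \frac{\frac{1}{283} + 42254}{1664} = \frac{11957883}{283} \cdot \frac{1}{1664} = \frac{11957883}{470912}$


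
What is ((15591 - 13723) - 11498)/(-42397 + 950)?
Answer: 9630/41447 ≈ 0.23234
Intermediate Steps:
((15591 - 13723) - 11498)/(-42397 + 950) = (1868 - 11498)/(-41447) = -9630*(-1/41447) = 9630/41447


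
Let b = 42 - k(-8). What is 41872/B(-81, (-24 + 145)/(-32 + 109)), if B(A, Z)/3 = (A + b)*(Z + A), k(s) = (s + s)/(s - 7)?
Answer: 366380/83539 ≈ 4.3857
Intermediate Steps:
k(s) = 2*s/(-7 + s) (k(s) = (2*s)/(-7 + s) = 2*s/(-7 + s))
b = 614/15 (b = 42 - 2*(-8)/(-7 - 8) = 42 - 2*(-8)/(-15) = 42 - 2*(-8)*(-1)/15 = 42 - 1*16/15 = 42 - 16/15 = 614/15 ≈ 40.933)
B(A, Z) = 3*(614/15 + A)*(A + Z) (B(A, Z) = 3*((A + 614/15)*(Z + A)) = 3*((614/15 + A)*(A + Z)) = 3*(614/15 + A)*(A + Z))
41872/B(-81, (-24 + 145)/(-32 + 109)) = 41872/(3*(-81)**2 + (614/5)*(-81) + 614*((-24 + 145)/(-32 + 109))/5 + 3*(-81)*((-24 + 145)/(-32 + 109))) = 41872/(3*6561 - 49734/5 + 614*(121/77)/5 + 3*(-81)*(121/77)) = 41872/(19683 - 49734/5 + 614*(121*(1/77))/5 + 3*(-81)*(121*(1/77))) = 41872/(19683 - 49734/5 + (614/5)*(11/7) + 3*(-81)*(11/7)) = 41872/(19683 - 49734/5 + 6754/35 - 2673/7) = 41872/(334156/35) = 41872*(35/334156) = 366380/83539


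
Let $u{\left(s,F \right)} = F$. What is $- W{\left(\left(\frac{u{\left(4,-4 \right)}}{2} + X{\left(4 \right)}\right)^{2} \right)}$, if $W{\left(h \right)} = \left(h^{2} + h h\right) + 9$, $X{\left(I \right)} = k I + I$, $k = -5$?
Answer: $-209961$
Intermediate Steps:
$X{\left(I \right)} = - 4 I$ ($X{\left(I \right)} = - 5 I + I = - 4 I$)
$W{\left(h \right)} = 9 + 2 h^{2}$ ($W{\left(h \right)} = \left(h^{2} + h^{2}\right) + 9 = 2 h^{2} + 9 = 9 + 2 h^{2}$)
$- W{\left(\left(\frac{u{\left(4,-4 \right)}}{2} + X{\left(4 \right)}\right)^{2} \right)} = - (9 + 2 \left(\left(- \frac{4}{2} - 16\right)^{2}\right)^{2}) = - (9 + 2 \left(\left(\left(-4\right) \frac{1}{2} - 16\right)^{2}\right)^{2}) = - (9 + 2 \left(\left(-2 - 16\right)^{2}\right)^{2}) = - (9 + 2 \left(\left(-18\right)^{2}\right)^{2}) = - (9 + 2 \cdot 324^{2}) = - (9 + 2 \cdot 104976) = - (9 + 209952) = \left(-1\right) 209961 = -209961$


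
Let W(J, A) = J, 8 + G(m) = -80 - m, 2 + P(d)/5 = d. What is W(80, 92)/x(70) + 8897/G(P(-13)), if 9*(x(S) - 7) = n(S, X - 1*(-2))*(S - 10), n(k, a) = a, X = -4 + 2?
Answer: -61239/91 ≈ -672.96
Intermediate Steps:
X = -2
P(d) = -10 + 5*d
G(m) = -88 - m (G(m) = -8 + (-80 - m) = -88 - m)
x(S) = 7 (x(S) = 7 + ((-2 - 1*(-2))*(S - 10))/9 = 7 + ((-2 + 2)*(-10 + S))/9 = 7 + (0*(-10 + S))/9 = 7 + (1/9)*0 = 7 + 0 = 7)
W(80, 92)/x(70) + 8897/G(P(-13)) = 80/7 + 8897/(-88 - (-10 + 5*(-13))) = 80*(1/7) + 8897/(-88 - (-10 - 65)) = 80/7 + 8897/(-88 - 1*(-75)) = 80/7 + 8897/(-88 + 75) = 80/7 + 8897/(-13) = 80/7 + 8897*(-1/13) = 80/7 - 8897/13 = -61239/91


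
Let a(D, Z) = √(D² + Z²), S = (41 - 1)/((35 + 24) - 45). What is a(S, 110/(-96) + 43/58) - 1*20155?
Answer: -20155 + √790597081/9744 ≈ -20152.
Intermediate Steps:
S = 20/7 (S = 40/(59 - 45) = 40/14 = 40*(1/14) = 20/7 ≈ 2.8571)
a(S, 110/(-96) + 43/58) - 1*20155 = √((20/7)² + (110/(-96) + 43/58)²) - 1*20155 = √(400/49 + (110*(-1/96) + 43*(1/58))²) - 20155 = √(400/49 + (-55/48 + 43/58)²) - 20155 = √(400/49 + (-563/1392)²) - 20155 = √(400/49 + 316969/1937664) - 20155 = √(790597081/94945536) - 20155 = √790597081/9744 - 20155 = -20155 + √790597081/9744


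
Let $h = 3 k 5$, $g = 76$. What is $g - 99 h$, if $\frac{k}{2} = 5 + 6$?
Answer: $-32594$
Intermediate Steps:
$k = 22$ ($k = 2 \left(5 + 6\right) = 2 \cdot 11 = 22$)
$h = 330$ ($h = 3 \cdot 22 \cdot 5 = 66 \cdot 5 = 330$)
$g - 99 h = 76 - 32670 = -32594$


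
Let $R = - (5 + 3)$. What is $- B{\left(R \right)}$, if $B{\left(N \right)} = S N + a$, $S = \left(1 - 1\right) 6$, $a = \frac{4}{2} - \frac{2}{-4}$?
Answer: $- \frac{5}{2} \approx -2.5$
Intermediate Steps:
$a = \frac{5}{2}$ ($a = 4 \cdot \frac{1}{2} - - \frac{1}{2} = 2 + \frac{1}{2} = \frac{5}{2} \approx 2.5$)
$S = 0$ ($S = 0 \cdot 6 = 0$)
$R = -8$ ($R = \left(-1\right) 8 = -8$)
$B{\left(N \right)} = \frac{5}{2}$ ($B{\left(N \right)} = 0 N + \frac{5}{2} = 0 + \frac{5}{2} = \frac{5}{2}$)
$- B{\left(R \right)} = \left(-1\right) \frac{5}{2} = - \frac{5}{2}$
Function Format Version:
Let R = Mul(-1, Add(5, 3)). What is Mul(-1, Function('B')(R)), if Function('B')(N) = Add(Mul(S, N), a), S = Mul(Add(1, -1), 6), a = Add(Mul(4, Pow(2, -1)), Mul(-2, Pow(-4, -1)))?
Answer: Rational(-5, 2) ≈ -2.5000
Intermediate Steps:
a = Rational(5, 2) (a = Add(Mul(4, Rational(1, 2)), Mul(-2, Rational(-1, 4))) = Add(2, Rational(1, 2)) = Rational(5, 2) ≈ 2.5000)
S = 0 (S = Mul(0, 6) = 0)
R = -8 (R = Mul(-1, 8) = -8)
Function('B')(N) = Rational(5, 2) (Function('B')(N) = Add(Mul(0, N), Rational(5, 2)) = Add(0, Rational(5, 2)) = Rational(5, 2))
Mul(-1, Function('B')(R)) = Mul(-1, Rational(5, 2)) = Rational(-5, 2)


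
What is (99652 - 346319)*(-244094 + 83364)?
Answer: 39646786910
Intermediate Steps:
(99652 - 346319)*(-244094 + 83364) = -246667*(-160730) = 39646786910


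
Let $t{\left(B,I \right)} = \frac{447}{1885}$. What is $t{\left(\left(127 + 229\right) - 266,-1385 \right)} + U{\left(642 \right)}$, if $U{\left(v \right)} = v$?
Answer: $\frac{1210617}{1885} \approx 642.24$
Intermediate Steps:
$t{\left(B,I \right)} = \frac{447}{1885}$ ($t{\left(B,I \right)} = 447 \cdot \frac{1}{1885} = \frac{447}{1885}$)
$t{\left(\left(127 + 229\right) - 266,-1385 \right)} + U{\left(642 \right)} = \frac{447}{1885} + 642 = \frac{1210617}{1885}$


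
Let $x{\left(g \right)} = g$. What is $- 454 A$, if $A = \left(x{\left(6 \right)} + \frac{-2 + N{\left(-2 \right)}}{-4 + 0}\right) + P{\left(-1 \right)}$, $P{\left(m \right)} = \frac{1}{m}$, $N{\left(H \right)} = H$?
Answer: $-2724$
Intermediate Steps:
$A = 6$ ($A = \left(6 + \frac{-2 - 2}{-4 + 0}\right) + \frac{1}{-1} = \left(6 - \frac{4}{-4}\right) - 1 = \left(6 - -1\right) - 1 = \left(6 + 1\right) - 1 = 7 - 1 = 6$)
$- 454 A = \left(-454\right) 6 = -2724$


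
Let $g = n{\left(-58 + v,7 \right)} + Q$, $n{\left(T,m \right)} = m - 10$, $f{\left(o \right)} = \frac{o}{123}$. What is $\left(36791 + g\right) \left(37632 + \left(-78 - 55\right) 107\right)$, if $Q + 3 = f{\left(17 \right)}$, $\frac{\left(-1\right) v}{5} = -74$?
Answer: $\frac{105879509372}{123} \approx 8.6081 \cdot 10^{8}$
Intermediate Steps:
$v = 370$ ($v = \left(-5\right) \left(-74\right) = 370$)
$f{\left(o \right)} = \frac{o}{123}$ ($f{\left(o \right)} = o \frac{1}{123} = \frac{o}{123}$)
$n{\left(T,m \right)} = -10 + m$ ($n{\left(T,m \right)} = m - 10 = -10 + m$)
$Q = - \frac{352}{123}$ ($Q = -3 + \frac{1}{123} \cdot 17 = -3 + \frac{17}{123} = - \frac{352}{123} \approx -2.8618$)
$g = - \frac{721}{123}$ ($g = \left(-10 + 7\right) - \frac{352}{123} = -3 - \frac{352}{123} = - \frac{721}{123} \approx -5.8618$)
$\left(36791 + g\right) \left(37632 + \left(-78 - 55\right) 107\right) = \left(36791 - \frac{721}{123}\right) \left(37632 + \left(-78 - 55\right) 107\right) = \frac{4524572 \left(37632 - 14231\right)}{123} = \frac{4524572}{123} \cdot 23401 = \frac{105879509372}{123}$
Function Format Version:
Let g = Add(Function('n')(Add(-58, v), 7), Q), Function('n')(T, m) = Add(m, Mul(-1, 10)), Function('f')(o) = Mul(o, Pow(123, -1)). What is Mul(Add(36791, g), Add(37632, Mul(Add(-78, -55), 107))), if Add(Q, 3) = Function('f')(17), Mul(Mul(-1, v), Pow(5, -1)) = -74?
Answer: Rational(105879509372, 123) ≈ 8.6081e+8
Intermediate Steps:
v = 370 (v = Mul(-5, -74) = 370)
Function('f')(o) = Mul(Rational(1, 123), o) (Function('f')(o) = Mul(o, Rational(1, 123)) = Mul(Rational(1, 123), o))
Function('n')(T, m) = Add(-10, m) (Function('n')(T, m) = Add(m, -10) = Add(-10, m))
Q = Rational(-352, 123) (Q = Add(-3, Mul(Rational(1, 123), 17)) = Add(-3, Rational(17, 123)) = Rational(-352, 123) ≈ -2.8618)
g = Rational(-721, 123) (g = Add(Add(-10, 7), Rational(-352, 123)) = Add(-3, Rational(-352, 123)) = Rational(-721, 123) ≈ -5.8618)
Mul(Add(36791, g), Add(37632, Mul(Add(-78, -55), 107))) = Mul(Add(36791, Rational(-721, 123)), Add(37632, Mul(Add(-78, -55), 107))) = Mul(Rational(4524572, 123), Add(37632, Mul(-133, 107))) = Mul(Rational(4524572, 123), Add(37632, -14231)) = Mul(Rational(4524572, 123), 23401) = Rational(105879509372, 123)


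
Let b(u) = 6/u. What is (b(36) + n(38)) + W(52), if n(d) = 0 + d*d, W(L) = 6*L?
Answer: 10537/6 ≈ 1756.2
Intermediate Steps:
n(d) = d² (n(d) = 0 + d² = d²)
(b(36) + n(38)) + W(52) = (6/36 + 38²) + 6*52 = (6*(1/36) + 1444) + 312 = (⅙ + 1444) + 312 = 8665/6 + 312 = 10537/6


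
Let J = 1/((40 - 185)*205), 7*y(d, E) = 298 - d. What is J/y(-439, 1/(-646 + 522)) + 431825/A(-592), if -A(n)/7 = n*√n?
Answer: -7/21907325 - 431825*I*√37/613312 ≈ -3.1953e-7 - 4.2828*I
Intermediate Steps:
y(d, E) = 298/7 - d/7 (y(d, E) = (298 - d)/7 = 298/7 - d/7)
J = -1/29725 (J = 1/(-145*205) = 1/(-29725) = -1/29725 ≈ -3.3642e-5)
A(n) = -7*n^(3/2) (A(n) = -7*n*√n = -7*n^(3/2))
J/y(-439, 1/(-646 + 522)) + 431825/A(-592) = -1/(29725*(298/7 - ⅐*(-439))) + 431825/((-(-16576)*I*√37)) = -1/(29725*(298/7 + 439/7)) + 431825/((-(-16576)*I*√37)) = -1/(29725*737/7) + 431825/((16576*I*√37)) = -1/29725*7/737 + 431825*(-I*√37/613312) = -7/21907325 - 431825*I*√37/613312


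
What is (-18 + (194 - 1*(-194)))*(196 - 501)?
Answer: -112850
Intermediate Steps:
(-18 + (194 - 1*(-194)))*(196 - 501) = (-18 + (194 + 194))*(-305) = (-18 + 388)*(-305) = 370*(-305) = -112850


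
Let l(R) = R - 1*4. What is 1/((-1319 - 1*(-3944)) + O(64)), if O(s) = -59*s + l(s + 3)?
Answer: -1/1088 ≈ -0.00091912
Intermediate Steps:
l(R) = -4 + R (l(R) = R - 4 = -4 + R)
O(s) = -1 - 58*s (O(s) = -59*s + (-4 + (s + 3)) = -59*s + (-4 + (3 + s)) = -59*s + (-1 + s) = -1 - 58*s)
1/((-1319 - 1*(-3944)) + O(64)) = 1/((-1319 - 1*(-3944)) + (-1 - 58*64)) = 1/((-1319 + 3944) + (-1 - 3712)) = 1/(2625 - 3713) = 1/(-1088) = -1/1088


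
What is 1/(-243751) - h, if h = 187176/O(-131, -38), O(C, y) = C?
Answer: 45624337045/31931381 ≈ 1428.8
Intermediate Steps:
h = -187176/131 (h = 187176/(-131) = 187176*(-1/131) = -187176/131 ≈ -1428.8)
1/(-243751) - h = 1/(-243751) - 1*(-187176/131) = -1/243751 + 187176/131 = 45624337045/31931381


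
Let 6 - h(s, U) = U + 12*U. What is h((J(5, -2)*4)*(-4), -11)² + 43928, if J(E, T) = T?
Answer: 66129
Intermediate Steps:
h(s, U) = 6 - 13*U (h(s, U) = 6 - (U + 12*U) = 6 - 13*U)
h((J(5, -2)*4)*(-4), -11)² + 43928 = (6 - 13*(-11))² + 43928 = (6 + 143)² + 43928 = 149² + 43928 = 22201 + 43928 = 66129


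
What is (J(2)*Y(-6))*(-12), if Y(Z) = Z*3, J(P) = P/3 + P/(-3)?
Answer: 0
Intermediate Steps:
J(P) = 0 (J(P) = P*(⅓) + P*(-⅓) = P/3 - P/3 = 0)
Y(Z) = 3*Z
(J(2)*Y(-6))*(-12) = (0*(3*(-6)))*(-12) = (0*(-18))*(-12) = 0*(-12) = 0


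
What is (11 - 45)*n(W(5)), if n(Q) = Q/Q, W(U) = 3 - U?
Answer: -34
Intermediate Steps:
n(Q) = 1
(11 - 45)*n(W(5)) = (11 - 45)*1 = -34*1 = -34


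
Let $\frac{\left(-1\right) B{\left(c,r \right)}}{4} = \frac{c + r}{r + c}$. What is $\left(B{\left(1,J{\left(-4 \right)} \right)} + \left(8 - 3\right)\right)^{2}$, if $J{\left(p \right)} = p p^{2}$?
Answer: $1$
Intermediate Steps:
$J{\left(p \right)} = p^{3}$
$B{\left(c,r \right)} = -4$ ($B{\left(c,r \right)} = - 4 \frac{c + r}{r + c} = - 4 \frac{c + r}{c + r} = \left(-4\right) 1 = -4$)
$\left(B{\left(1,J{\left(-4 \right)} \right)} + \left(8 - 3\right)\right)^{2} = \left(-4 + \left(8 - 3\right)\right)^{2} = \left(-4 + 5\right)^{2} = 1^{2} = 1$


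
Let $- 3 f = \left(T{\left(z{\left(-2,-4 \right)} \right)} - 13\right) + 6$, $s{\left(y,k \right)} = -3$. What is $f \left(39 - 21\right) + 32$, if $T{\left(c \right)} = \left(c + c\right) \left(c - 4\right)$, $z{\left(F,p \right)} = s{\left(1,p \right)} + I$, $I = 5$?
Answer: $122$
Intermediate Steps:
$z{\left(F,p \right)} = 2$ ($z{\left(F,p \right)} = -3 + 5 = 2$)
$T{\left(c \right)} = 2 c \left(-4 + c\right)$
$f = 5$ ($f = - \frac{\left(2 \cdot 2 \left(-4 + 2\right) - 13\right) + 6}{3} = - \frac{\left(2 \cdot 2 \left(-2\right) - 13\right) + 6}{3} = - \frac{\left(-8 - 13\right) + 6}{3} = - \frac{-21 + 6}{3} = \left(- \frac{1}{3}\right) \left(-15\right) = 5$)
$f \left(39 - 21\right) + 32 = 5 \left(39 - 21\right) + 32 = 5 \cdot 18 + 32 = 90 + 32 = 122$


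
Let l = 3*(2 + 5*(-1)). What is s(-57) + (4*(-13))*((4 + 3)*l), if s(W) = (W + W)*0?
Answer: 3276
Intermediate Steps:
l = -9 (l = 3*(2 - 5) = 3*(-3) = -9)
s(W) = 0 (s(W) = (2*W)*0 = 0)
s(-57) + (4*(-13))*((4 + 3)*l) = 0 + (4*(-13))*((4 + 3)*(-9)) = 0 - 364*(-9) = 0 - 52*(-63) = 0 + 3276 = 3276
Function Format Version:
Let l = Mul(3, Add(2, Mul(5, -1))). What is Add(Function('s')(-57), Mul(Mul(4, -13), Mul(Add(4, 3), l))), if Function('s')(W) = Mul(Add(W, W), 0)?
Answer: 3276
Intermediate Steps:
l = -9 (l = Mul(3, Add(2, -5)) = Mul(3, -3) = -9)
Function('s')(W) = 0 (Function('s')(W) = Mul(Mul(2, W), 0) = 0)
Add(Function('s')(-57), Mul(Mul(4, -13), Mul(Add(4, 3), l))) = Add(0, Mul(Mul(4, -13), Mul(Add(4, 3), -9))) = Add(0, Mul(-52, Mul(7, -9))) = Add(0, Mul(-52, -63)) = Add(0, 3276) = 3276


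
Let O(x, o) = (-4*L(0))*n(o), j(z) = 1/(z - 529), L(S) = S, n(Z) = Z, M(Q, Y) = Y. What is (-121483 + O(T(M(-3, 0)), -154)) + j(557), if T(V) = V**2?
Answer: -3401523/28 ≈ -1.2148e+5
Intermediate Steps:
j(z) = 1/(-529 + z)
O(x, o) = 0 (O(x, o) = (-4*0)*o = 0*o = 0)
(-121483 + O(T(M(-3, 0)), -154)) + j(557) = (-121483 + 0) + 1/(-529 + 557) = -121483 + 1/28 = -3401523/28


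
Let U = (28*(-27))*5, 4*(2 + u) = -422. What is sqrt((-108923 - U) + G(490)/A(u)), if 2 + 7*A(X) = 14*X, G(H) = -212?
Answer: I*sqrt(238782668619)/1507 ≈ 324.26*I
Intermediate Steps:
u = -215/2 (u = -2 + (1/4)*(-422) = -2 - 211/2 = -215/2 ≈ -107.50)
U = -3780 (U = -756*5 = -3780)
A(X) = -2/7 + 2*X (A(X) = -2/7 + (14*X)/7 = -2/7 + 2*X)
sqrt((-108923 - U) + G(490)/A(u)) = sqrt((-108923 - 1*(-3780)) - 212/(-2/7 + 2*(-215/2))) = sqrt((-108923 + 3780) - 212/(-2/7 - 215)) = sqrt(-105143 - 212/(-1507/7)) = sqrt(-105143 - 212*(-7/1507)) = sqrt(-105143 + 1484/1507) = sqrt(-158449017/1507) = I*sqrt(238782668619)/1507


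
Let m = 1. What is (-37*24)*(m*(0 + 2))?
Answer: -1776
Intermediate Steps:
(-37*24)*(m*(0 + 2)) = (-37*24)*(1*(0 + 2)) = -888*2 = -1776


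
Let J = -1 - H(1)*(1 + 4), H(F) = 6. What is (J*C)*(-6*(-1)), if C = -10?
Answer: 1860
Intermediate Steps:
J = -31 (J = -1 - 6*(1 + 4) = -1 - 6*5 = -1 - 1*30 = -1 - 30 = -31)
(J*C)*(-6*(-1)) = (-31*(-10))*(-6*(-1)) = 310*6 = 1860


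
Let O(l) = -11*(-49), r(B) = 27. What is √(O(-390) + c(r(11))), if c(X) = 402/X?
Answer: √4985/3 ≈ 23.535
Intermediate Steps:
O(l) = 539
√(O(-390) + c(r(11))) = √(539 + 402/27) = √(539 + 402*(1/27)) = √(539 + 134/9) = √(4985/9) = √4985/3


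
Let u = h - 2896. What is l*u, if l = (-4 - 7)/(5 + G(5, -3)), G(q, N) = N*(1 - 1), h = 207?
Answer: 29579/5 ≈ 5915.8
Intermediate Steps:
u = -2689 (u = 207 - 2896 = -2689)
G(q, N) = 0 (G(q, N) = N*0 = 0)
l = -11/5 (l = (-4 - 7)/(5 + 0) = -11/5 ≈ -2.2000)
l*u = -11/5*(-2689) = 29579/5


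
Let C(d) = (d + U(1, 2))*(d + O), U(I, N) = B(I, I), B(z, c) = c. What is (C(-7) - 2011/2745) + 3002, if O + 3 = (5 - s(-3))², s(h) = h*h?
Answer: 8139659/2745 ≈ 2965.3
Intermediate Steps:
U(I, N) = I
s(h) = h²
O = 13 (O = -3 + (5 - 1*(-3)²)² = -3 + (5 - 1*9)² = -3 + (5 - 9)² = -3 + (-4)² = -3 + 16 = 13)
C(d) = (1 + d)*(13 + d) (C(d) = (d + 1)*(d + 13) = (1 + d)*(13 + d))
(C(-7) - 2011/2745) + 3002 = ((13 + (-7)² + 14*(-7)) - 2011/2745) + 3002 = ((13 + 49 - 98) - 2011*1/2745) + 3002 = (-36 - 2011/2745) + 3002 = -100831/2745 + 3002 = 8139659/2745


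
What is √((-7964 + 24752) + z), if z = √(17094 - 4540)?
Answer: √(16788 + √12554) ≈ 130.00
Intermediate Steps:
z = √12554 ≈ 112.04
√((-7964 + 24752) + z) = √((-7964 + 24752) + √12554) = √(16788 + √12554)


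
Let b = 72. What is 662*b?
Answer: 47664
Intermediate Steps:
662*b = 662*72 = 47664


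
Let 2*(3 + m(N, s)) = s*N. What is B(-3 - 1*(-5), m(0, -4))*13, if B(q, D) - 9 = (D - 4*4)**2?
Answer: 4810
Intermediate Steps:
m(N, s) = -3 + N*s/2 (m(N, s) = -3 + (s*N)/2 = -3 + (N*s)/2 = -3 + N*s/2)
B(q, D) = 9 + (-16 + D)**2 (B(q, D) = 9 + (D - 4*4)**2 = 9 + (D - 16)**2 = 9 + (-16 + D)**2)
B(-3 - 1*(-5), m(0, -4))*13 = (9 + (-16 + (-3 + (1/2)*0*(-4)))**2)*13 = (9 + (-16 + (-3 + 0))**2)*13 = (9 + (-16 - 3)**2)*13 = (9 + (-19)**2)*13 = (9 + 361)*13 = 370*13 = 4810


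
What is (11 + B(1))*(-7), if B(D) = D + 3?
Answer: -105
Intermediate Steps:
B(D) = 3 + D
(11 + B(1))*(-7) = (11 + (3 + 1))*(-7) = (11 + 4)*(-7) = 15*(-7) = -105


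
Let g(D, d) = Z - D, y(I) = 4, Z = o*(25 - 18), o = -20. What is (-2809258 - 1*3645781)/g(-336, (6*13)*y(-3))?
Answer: -6455039/196 ≈ -32934.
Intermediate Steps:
Z = -140 (Z = -20*(25 - 18) = -20*7 = -140)
g(D, d) = -140 - D
(-2809258 - 1*3645781)/g(-336, (6*13)*y(-3)) = (-2809258 - 1*3645781)/(-140 - 1*(-336)) = (-2809258 - 3645781)/(-140 + 336) = -6455039/196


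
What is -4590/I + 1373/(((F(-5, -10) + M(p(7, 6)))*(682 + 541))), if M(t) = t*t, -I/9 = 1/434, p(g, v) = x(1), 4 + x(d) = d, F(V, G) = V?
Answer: 1082796653/4892 ≈ 2.2134e+5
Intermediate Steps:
x(d) = -4 + d
p(g, v) = -3 (p(g, v) = -4 + 1 = -3)
I = -9/434 ≈ -0.020737
M(t) = t²
-4590/I + 1373/(((F(-5, -10) + M(p(7, 6)))*(682 + 541))) = -4590/(-9/434) + 1373/(((-5 + (-3)²)*(682 + 541))) = -4590*(-434/9) + 1373/(((-5 + 9)*1223)) = 221340 + 1373/((4*1223)) = 221340 + 1373/4892 = 1082796653/4892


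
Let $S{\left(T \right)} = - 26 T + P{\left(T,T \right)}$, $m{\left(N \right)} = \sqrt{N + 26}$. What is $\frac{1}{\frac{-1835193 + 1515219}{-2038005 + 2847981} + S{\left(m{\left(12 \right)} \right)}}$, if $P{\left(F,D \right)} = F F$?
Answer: $- \frac{685309758924}{442365012213647} - \frac{473821920416 \sqrt{38}}{442365012213647} \approx -0.008152$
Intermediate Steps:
$P{\left(F,D \right)} = F^{2}$
$m{\left(N \right)} = \sqrt{26 + N}$
$S{\left(T \right)} = T^{2} - 26 T$ ($S{\left(T \right)} = - 26 T + T^{2} = T^{2} - 26 T$)
$\frac{1}{\frac{-1835193 + 1515219}{-2038005 + 2847981} + S{\left(m{\left(12 \right)} \right)}} = \frac{1}{\frac{-1835193 + 1515219}{-2038005 + 2847981} + \sqrt{26 + 12} \left(-26 + \sqrt{26 + 12}\right)} = \frac{1}{- \frac{319974}{809976} + \sqrt{38} \left(-26 + \sqrt{38}\right)} = \frac{1}{\left(-319974\right) \frac{1}{809976} + \sqrt{38} \left(-26 + \sqrt{38}\right)} = \frac{1}{- \frac{53329}{134996} + \sqrt{38} \left(-26 + \sqrt{38}\right)}$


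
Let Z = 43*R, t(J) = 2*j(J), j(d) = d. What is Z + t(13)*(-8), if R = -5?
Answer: -423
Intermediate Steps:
t(J) = 2*J
Z = -215 (Z = 43*(-5) = -215)
Z + t(13)*(-8) = -215 + (2*13)*(-8) = -215 + 26*(-8) = -215 - 208 = -423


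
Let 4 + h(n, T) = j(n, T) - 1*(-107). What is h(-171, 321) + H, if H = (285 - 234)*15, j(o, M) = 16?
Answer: 884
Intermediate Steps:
H = 765 (H = 51*15 = 765)
h(n, T) = 119 (h(n, T) = -4 + (16 - 1*(-107)) = -4 + (16 + 107) = -4 + 123 = 119)
h(-171, 321) + H = 119 + 765 = 884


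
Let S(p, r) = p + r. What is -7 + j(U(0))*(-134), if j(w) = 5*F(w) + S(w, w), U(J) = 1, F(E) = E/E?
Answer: -945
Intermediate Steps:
F(E) = 1
j(w) = 5 + 2*w (j(w) = 5*1 + (w + w) = 5 + 2*w)
-7 + j(U(0))*(-134) = -7 + (5 + 2*1)*(-134) = -7 + (5 + 2)*(-134) = -7 + 7*(-134) = -7 - 938 = -945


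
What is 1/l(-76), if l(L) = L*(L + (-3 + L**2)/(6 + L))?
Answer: 35/421534 ≈ 8.3030e-5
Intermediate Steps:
l(L) = L*(L + (-3 + L**2)/(6 + L))
1/l(-76) = 1/(-76*(-3 + 2*(-76)**2 + 6*(-76))/(6 - 76)) = 1/(-76*(-3 + 2*5776 - 456)/(-70)) = 1/(-76*(-1/70)*(-3 + 11552 - 456)) = 1/(-76*(-1/70)*11093) = 1/(421534/35) = 35/421534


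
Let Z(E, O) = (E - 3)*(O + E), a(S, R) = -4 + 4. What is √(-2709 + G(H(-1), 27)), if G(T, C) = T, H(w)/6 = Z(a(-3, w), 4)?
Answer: 3*I*√309 ≈ 52.735*I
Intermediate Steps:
a(S, R) = 0
Z(E, O) = (-3 + E)*(E + O)
H(w) = -72 (H(w) = 6*(0² - 3*0 - 3*4 + 0*4) = 6*(0 + 0 - 12 + 0) = 6*(-12) = -72)
√(-2709 + G(H(-1), 27)) = √(-2709 - 72) = √(-2781) = 3*I*√309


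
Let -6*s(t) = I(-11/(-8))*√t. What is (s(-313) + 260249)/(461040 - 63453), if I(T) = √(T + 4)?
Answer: 260249/397587 - I*√26918/9542088 ≈ 0.65457 - 1.7194e-5*I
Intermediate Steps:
I(T) = √(4 + T)
s(t) = -√86*√t/24 (s(t) = -√(4 - 11/(-8))*√t/6 = -√(4 - 11*(-⅛))*√t/6 = -√(4 + 11/8)*√t/6 = -√(43/8)*√t/6 = -√86/4*√t/6 = -√86*√t/24)
(s(-313) + 260249)/(461040 - 63453) = (-√86*√(-313)/24 + 260249)/(461040 - 63453) = (-√86*I*√313/24 + 260249)/397587 = (-I*√26918/24 + 260249)*(1/397587) = (260249 - I*√26918/24)*(1/397587) = 260249/397587 - I*√26918/9542088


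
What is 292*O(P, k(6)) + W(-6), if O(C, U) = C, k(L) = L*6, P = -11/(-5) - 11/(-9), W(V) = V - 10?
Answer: 44248/45 ≈ 983.29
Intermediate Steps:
W(V) = -10 + V
P = 154/45 (P = -11*(-⅕) - 11*(-⅑) = 11/5 + 11/9 = 154/45 ≈ 3.4222)
k(L) = 6*L
292*O(P, k(6)) + W(-6) = 292*(154/45) + (-10 - 6) = 44968/45 - 16 = 44248/45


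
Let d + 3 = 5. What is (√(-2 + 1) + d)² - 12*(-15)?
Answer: 183 + 4*I ≈ 183.0 + 4.0*I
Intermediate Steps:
d = 2 (d = -3 + 5 = 2)
(√(-2 + 1) + d)² - 12*(-15) = (√(-2 + 1) + 2)² - 12*(-15) = (√(-1) + 2)² + 180 = (I + 2)² + 180 = (2 + I)² + 180 = 180 + (2 + I)²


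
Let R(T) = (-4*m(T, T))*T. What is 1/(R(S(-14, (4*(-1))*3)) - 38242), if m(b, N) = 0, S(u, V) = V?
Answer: -1/38242 ≈ -2.6149e-5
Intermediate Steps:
R(T) = 0 (R(T) = (-4*0)*T = 0*T = 0)
1/(R(S(-14, (4*(-1))*3)) - 38242) = 1/(0 - 38242) = 1/(-38242) = -1/38242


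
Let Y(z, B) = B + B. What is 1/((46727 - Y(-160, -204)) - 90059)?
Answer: -1/42924 ≈ -2.3297e-5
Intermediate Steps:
Y(z, B) = 2*B
1/((46727 - Y(-160, -204)) - 90059) = 1/((46727 - 2*(-204)) - 90059) = 1/((46727 - 1*(-408)) - 90059) = 1/((46727 + 408) - 90059) = 1/(47135 - 90059) = 1/(-42924) = -1/42924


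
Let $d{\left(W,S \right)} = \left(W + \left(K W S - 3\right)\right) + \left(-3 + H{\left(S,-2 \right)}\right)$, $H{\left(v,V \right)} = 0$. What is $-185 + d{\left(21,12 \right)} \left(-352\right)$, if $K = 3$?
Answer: $-271577$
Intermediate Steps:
$d{\left(W,S \right)} = -6 + W + 3 S W$ ($d{\left(W,S \right)} = \left(W + \left(3 W S - 3\right)\right) + \left(-3 + 0\right) = \left(W + \left(3 S W - 3\right)\right) - 3 = \left(W + \left(-3 + 3 S W\right)\right) - 3 = \left(-3 + W + 3 S W\right) - 3 = -6 + W + 3 S W$)
$-185 + d{\left(21,12 \right)} \left(-352\right) = -185 + \left(-6 + 21 + 3 \cdot 12 \cdot 21\right) \left(-352\right) = -185 + \left(-6 + 21 + 756\right) \left(-352\right) = -185 + 771 \left(-352\right) = -185 - 271392 = -271577$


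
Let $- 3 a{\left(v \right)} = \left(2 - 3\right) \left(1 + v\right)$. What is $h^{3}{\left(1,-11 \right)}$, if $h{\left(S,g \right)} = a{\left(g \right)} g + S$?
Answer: $\frac{1442897}{27} \approx 53441.0$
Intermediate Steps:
$a{\left(v \right)} = \frac{1}{3} + \frac{v}{3}$ ($a{\left(v \right)} = - \frac{\left(2 - 3\right) \left(1 + v\right)}{3} = - \frac{\left(-1\right) \left(1 + v\right)}{3} = - \frac{-1 - v}{3} = \frac{1}{3} + \frac{v}{3}$)
$h{\left(S,g \right)} = S + g \left(\frac{1}{3} + \frac{g}{3}\right)$ ($h{\left(S,g \right)} = \left(\frac{1}{3} + \frac{g}{3}\right) g + S = g \left(\frac{1}{3} + \frac{g}{3}\right) + S = S + g \left(\frac{1}{3} + \frac{g}{3}\right)$)
$h^{3}{\left(1,-11 \right)} = \left(1 + \frac{1}{3} \left(-11\right) \left(1 - 11\right)\right)^{3} = \left(1 + \frac{1}{3} \left(-11\right) \left(-10\right)\right)^{3} = \left(1 + \frac{110}{3}\right)^{3} = \left(\frac{113}{3}\right)^{3} = \frac{1442897}{27}$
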